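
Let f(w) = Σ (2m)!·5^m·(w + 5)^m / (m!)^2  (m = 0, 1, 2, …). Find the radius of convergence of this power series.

R = 1/20

Ratio test: |a_{m+1}/a_m| = (2m+1)·(2m+2)/(m+1)² · 5 → 20 as m → ∞.
Convergence for |w + 5| · 20 < 1, i.e. |w + 5| < 1/20. So R = 1/20.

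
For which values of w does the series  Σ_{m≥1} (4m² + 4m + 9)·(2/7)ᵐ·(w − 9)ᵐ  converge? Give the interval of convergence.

(11/2, 25/2)

Apply the ratio test: |a_{m+1}| / |a_m| = [(4(m+1)² + 4(m+1) + 9)/(4m² + 4m + 9)] · 2/7, which tends to 2/7 as m → ∞.
The series converges when 2/7 · |w − 9| < 1, giving R = 7/2.
At w = 25/2: the m-th term does not approach 0; divergence by the term test.
At w = 11/2: the terms do not tend to 0, so the series diverges.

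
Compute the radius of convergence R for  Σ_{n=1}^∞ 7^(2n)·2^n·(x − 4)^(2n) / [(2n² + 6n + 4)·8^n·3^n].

R = 2√3/7

Ratio test: |a_{n+1}/a_n| = [(2n² + 6n + 4)/(2(n+1)² + 6(n+1) + 4)] · 49·2/(8·3) → 49/12 as n → ∞.
Writing y = (x − 4)², the series in y has radius 12/49, so |x − 4| < √(12/49) and R = 2√3/7.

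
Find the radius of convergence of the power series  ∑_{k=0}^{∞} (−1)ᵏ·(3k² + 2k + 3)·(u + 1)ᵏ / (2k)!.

By the ratio test, |a_{k+1}/a_k| = (3(k+1)² + 2(k+1) + 3)/(3k² + 2k + 3) · 1/[(2k+1)·(2k+2)] → 0.
The limit is 0, so the series converges for all u; R = ∞.

R = ∞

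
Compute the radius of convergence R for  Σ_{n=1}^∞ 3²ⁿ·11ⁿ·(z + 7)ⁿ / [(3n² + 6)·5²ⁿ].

By the ratio test, |a_{n+1}/a_n| = [(3n² + 6)/(3(n+1)² + 6)] · 9·11/25 → 99/25.
Thus R = 1/(99/25) = 25/99.

R = 25/99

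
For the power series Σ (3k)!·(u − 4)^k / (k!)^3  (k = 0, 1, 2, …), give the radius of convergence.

R = 1/27

Ratio test: |a_{k+1}/a_k| = (3k+1)·(3k+2)·(3k+3)/(k+1)³ → 27 as k → ∞.
The series converges when 27 · |u − 4| < 1, giving R = 1/27.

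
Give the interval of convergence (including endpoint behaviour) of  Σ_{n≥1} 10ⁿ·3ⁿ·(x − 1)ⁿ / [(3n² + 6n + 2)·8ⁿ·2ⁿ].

The ratio of consecutive coefficients is [(3n² + 6n + 2)/(3(n+1)² + 6(n+1) + 2)] · 10·3/(8·2) → 15/8.
Hence the series converges for |x − 1| < 1/(15/8) = 8/15, so the radius of convergence is 8/15.
Check x = 23/15: the terms are on the order of 1/n², so the series converges absolutely by comparison with the p-series (p = 2 > 1).
When x = 7/15, the terms are on the order of 1/n², so the series converges absolutely by comparison with the p-series (p = 2 > 1).

[7/15, 23/15]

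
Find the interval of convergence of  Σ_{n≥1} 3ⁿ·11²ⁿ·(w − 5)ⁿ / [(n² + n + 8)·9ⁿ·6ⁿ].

Ratio test: |a_{n+1}/a_n| = [(n² + n + 8)/((n+1)² + (n+1) + 8)] · 3·121/(9·6) → 121/18 as n → ∞.
Convergence for |w − 5| · 121/18 < 1, i.e. |w − 5| < 18/121. So R = 18/121.
At w = 623/121: the series is dominated by a constant times Σ 1/n², which converges (p = 2 > 1).
Check w = 587/121: the terms are on the order of 1/n², so the series converges absolutely by comparison with the p-series (p = 2 > 1).

[587/121, 623/121]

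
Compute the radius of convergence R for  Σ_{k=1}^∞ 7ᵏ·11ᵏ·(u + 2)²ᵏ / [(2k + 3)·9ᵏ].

R = 3√77/77

By the ratio test, |a_{k+1}/a_k| = [(2k + 3)/(2(k+1) + 3)] · 7·11/9 → 77/9.
Since the exponent of (u + 2) increases by 2 each term, convergence requires |u + 2|² < 9/77, hence R = 3√77/77.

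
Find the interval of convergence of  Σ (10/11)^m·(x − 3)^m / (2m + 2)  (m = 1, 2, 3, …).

[19/10, 41/10)

The ratio of consecutive coefficients is [(2m + 2)/(2(m+1) + 2)] · 10/11 → 10/11.
The series converges when 10/11 · |x − 3| < 1, giving R = 11/10.
Check x = 41/10: comparison with the harmonic series Σ 1/m shows the series diverges.
Check x = 19/10: an alternating series whose terms decrease to 0 in absolute value, so it converges by the Leibniz criterion.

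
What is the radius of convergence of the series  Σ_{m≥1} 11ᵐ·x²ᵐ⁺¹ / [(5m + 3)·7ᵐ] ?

The ratio of consecutive coefficients is [(5m + 3)/(5(m+1) + 3)] · 11/7 → 11/7.
Writing y = x², the series in y has radius 7/11, so |x| < √(7/11) and R = √77/11.

R = √77/11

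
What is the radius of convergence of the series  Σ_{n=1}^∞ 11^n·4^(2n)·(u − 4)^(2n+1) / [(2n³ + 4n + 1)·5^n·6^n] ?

Ratio test: |a_{n+1}/a_n| = [(2n³ + 4n + 1)/(2(n+1)³ + 4(n+1) + 1)] · 11·16/(5·6) → 88/15 as n → ∞.
Since the exponent of (u − 4) increases by 2 each term, convergence requires |u − 4|² < 15/88, hence R = √330/44.

R = √330/44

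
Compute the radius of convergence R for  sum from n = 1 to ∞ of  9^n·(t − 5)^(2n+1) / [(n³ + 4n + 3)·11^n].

R = √11/3

The ratio of consecutive coefficients is [(n³ + 4n + 3)/((n+1)³ + 4(n+1) + 3)] · 9/11 → 9/11.
Successive powers of (t − 5) differ by 2, so the series converges when |t − 5|² · 9/11 < 1, i.e. |t − 5| < √(11/9). So R = √11/3.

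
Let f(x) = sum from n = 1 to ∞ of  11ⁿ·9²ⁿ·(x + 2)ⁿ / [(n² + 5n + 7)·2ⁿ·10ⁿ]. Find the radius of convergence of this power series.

The ratio of consecutive coefficients is [(n² + 5n + 7)/((n+1)² + 5(n+1) + 7)] · 11·81/(2·10) → 891/20.
Convergence for |x + 2| · 891/20 < 1, i.e. |x + 2| < 20/891. So R = 20/891.

R = 20/891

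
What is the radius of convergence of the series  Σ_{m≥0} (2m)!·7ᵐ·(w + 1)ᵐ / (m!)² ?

R = 1/28

The ratio of consecutive coefficients is (2m+1)·(2m+2)/(m+1)² · 7 → 28.
Convergence for |w + 1| · 28 < 1, i.e. |w + 1| < 1/28. So R = 1/28.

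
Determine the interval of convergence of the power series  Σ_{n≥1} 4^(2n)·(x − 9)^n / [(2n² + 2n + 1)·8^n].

[17/2, 19/2]

Apply the ratio test: |a_{n+1}| / |a_n| = [(2n² + 2n + 1)/(2(n+1)² + 2(n+1) + 1)] · 16/8, which tends to 2 as n → ∞.
Hence the series converges for |x − 9| < 1/(2) = 1/2, so the radius of convergence is 1/2.
When x = 19/2, the series is dominated by a constant times Σ 1/n², which converges (p = 2 > 1).
Check x = 17/2: the series is dominated by a constant times Σ 1/n², which converges (p = 2 > 1).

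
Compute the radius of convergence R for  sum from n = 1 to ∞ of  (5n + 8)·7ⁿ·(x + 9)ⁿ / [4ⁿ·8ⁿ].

R = 32/7

The ratio of consecutive coefficients is [(5(n+1) + 8)/(5n + 8)] · 7/(4·8) → 7/32.
The series converges when 7/32 · |x + 9| < 1, giving R = 32/7.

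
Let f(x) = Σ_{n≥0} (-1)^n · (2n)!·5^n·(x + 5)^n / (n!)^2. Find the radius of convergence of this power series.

Ratio test: |a_{n+1}/a_n| = (2n+1)·(2n+2)/(n+1)² · 5 → 20 as n → ∞.
Convergence for |x + 5| · 20 < 1, i.e. |x + 5| < 1/20. So R = 1/20.

R = 1/20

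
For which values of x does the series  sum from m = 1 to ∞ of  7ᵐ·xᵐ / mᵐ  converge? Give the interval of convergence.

Root test: |a_m|^(1/m) = 7/m → 0.
Since the m-th root of |a_m| tends to 0, the series converges for all real x; R = ∞.

(−∞, ∞)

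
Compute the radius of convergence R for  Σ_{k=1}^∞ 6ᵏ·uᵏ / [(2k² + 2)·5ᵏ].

The ratio of consecutive coefficients is [(2k² + 2)/(2(k+1)² + 2)] · 6/5 → 6/5.
Convergence for |u| · 6/5 < 1, i.e. |u| < 5/6. So R = 5/6.

R = 5/6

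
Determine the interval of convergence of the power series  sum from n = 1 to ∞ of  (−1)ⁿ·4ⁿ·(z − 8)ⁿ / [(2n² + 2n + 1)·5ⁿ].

Ratio test: |a_{n+1}/a_n| = [(2n² + 2n + 1)/(2(n+1)² + 2(n+1) + 1)] · 4/5 → 4/5 as n → ∞.
Hence the series converges for |z − 8| < 1/(4/5) = 5/4, so the radius of convergence is 5/4.
Check z = 37/4: the series is dominated by a constant times Σ 1/n², which converges (p = 2 > 1).
When z = 27/4, absolute convergence follows by limit comparison with Σ 1/n².

[27/4, 37/4]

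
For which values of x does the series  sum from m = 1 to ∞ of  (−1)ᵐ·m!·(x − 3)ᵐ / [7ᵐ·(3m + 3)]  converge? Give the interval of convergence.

{3}

Apply the ratio test: |a_{m+1}| / |a_m| = (m+1) · 1/7 · (3m + 3)/(3(m+1) + 3), which tends to ∞ as m → ∞.
The ratio grows without bound, so the series diverges whenever (x − 3) ≠ 0; it converges only at x = 3. R = 0.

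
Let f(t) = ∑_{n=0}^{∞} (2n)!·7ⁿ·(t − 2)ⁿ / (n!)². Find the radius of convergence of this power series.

R = 1/28

The ratio of consecutive coefficients is (2n+1)·(2n+2)/(n+1)² · 7 → 28.
Hence the series converges for |t − 2| < 1/(28) = 1/28, so the radius of convergence is 1/28.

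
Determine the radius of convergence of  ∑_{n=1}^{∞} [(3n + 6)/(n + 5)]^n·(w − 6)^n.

R = 1/3

Applying the root test, |a_n|^(1/n) = (3n + 6)/(n + 5) → 3.
Thus R = 1/(3) = 1/3.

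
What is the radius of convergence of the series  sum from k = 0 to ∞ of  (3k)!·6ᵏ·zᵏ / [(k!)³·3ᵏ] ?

Apply the ratio test: |a_{k+1}| / |a_k| = (3k+1)·(3k+2)·(3k+3)/(k+1)³ · 6/3, which tends to 54 as k → ∞.
Convergence for |z| · 54 < 1, i.e. |z| < 1/54. So R = 1/54.

R = 1/54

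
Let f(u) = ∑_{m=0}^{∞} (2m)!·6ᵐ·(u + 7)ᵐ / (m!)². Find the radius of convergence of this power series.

R = 1/24

The ratio of consecutive coefficients is (2m+1)·(2m+2)/(m+1)² · 6 → 24.
Hence the series converges for |u + 7| < 1/(24) = 1/24, so the radius of convergence is 1/24.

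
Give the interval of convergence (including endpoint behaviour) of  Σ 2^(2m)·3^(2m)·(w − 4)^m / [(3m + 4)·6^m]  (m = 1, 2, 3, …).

[23/6, 25/6)

Apply the ratio test: |a_{m+1}| / |a_m| = [(3m + 4)/(3(m+1) + 4)] · 4·9/6, which tends to 6 as m → ∞.
Hence the series converges for |w − 4| < 1/(6) = 1/6, so the radius of convergence is 1/6.
Endpoint w = 25/6: comparison with the harmonic series Σ 1/m shows the series diverges.
Check w = 23/6: convergence follows from the alternating series test (terms decrease monotonically to 0).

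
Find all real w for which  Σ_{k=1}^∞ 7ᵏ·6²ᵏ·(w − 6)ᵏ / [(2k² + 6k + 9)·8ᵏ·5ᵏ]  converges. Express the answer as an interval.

By the ratio test, |a_{k+1}/a_k| = [(2k² + 6k + 9)/(2(k+1)² + 6(k+1) + 9)] · 7·36/(8·5) → 63/10.
Convergence for |w − 6| · 63/10 < 1, i.e. |w − 6| < 10/63. So R = 10/63.
When w = 388/63, absolute convergence follows by limit comparison with Σ 1/k².
When w = 368/63, absolute convergence follows by limit comparison with Σ 1/k².

[368/63, 388/63]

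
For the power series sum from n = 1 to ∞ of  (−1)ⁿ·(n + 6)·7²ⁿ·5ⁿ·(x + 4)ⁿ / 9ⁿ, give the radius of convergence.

R = 9/245

By the ratio test, |a_{n+1}/a_n| = [((n+1) + 6)/(n + 6)] · 49·5/9 → 245/9.
Convergence for |x + 4| · 245/9 < 1, i.e. |x + 4| < 9/245. So R = 9/245.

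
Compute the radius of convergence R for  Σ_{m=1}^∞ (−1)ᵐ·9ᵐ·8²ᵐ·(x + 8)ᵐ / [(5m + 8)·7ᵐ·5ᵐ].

By the ratio test, |a_{m+1}/a_m| = [(5m + 8)/(5(m+1) + 8)] · 9·64/(7·5) → 576/35.
Convergence for |x + 8| · 576/35 < 1, i.e. |x + 8| < 35/576. So R = 35/576.

R = 35/576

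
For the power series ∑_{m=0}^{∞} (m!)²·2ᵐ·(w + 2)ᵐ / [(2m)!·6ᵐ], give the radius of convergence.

R = 12

Ratio test: |a_{m+1}/a_m| = (m+1)²/[(2m+1)·(2m+2)] · 2/6 → 1/12 as m → ∞.
Hence the series converges for |w + 2| < 1/(1/12) = 12, so the radius of convergence is 12.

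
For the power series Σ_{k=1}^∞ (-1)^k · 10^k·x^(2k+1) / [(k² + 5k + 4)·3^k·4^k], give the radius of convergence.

R = √30/5

The ratio of consecutive coefficients is [(k² + 5k + 4)/((k+1)² + 5(k+1) + 4)] · 10/(3·4) → 5/6.
Writing y = x², the series in y has radius 6/5, so |x| < √(6/5) and R = √30/5.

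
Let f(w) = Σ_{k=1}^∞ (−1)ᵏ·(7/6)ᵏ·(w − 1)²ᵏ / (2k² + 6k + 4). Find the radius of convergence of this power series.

Apply the ratio test: |a_{k+1}| / |a_k| = [(2k² + 6k + 4)/(2(k+1)² + 6(k+1) + 4)] · 7/6, which tends to 7/6 as k → ∞.
Since the exponent of (w − 1) increases by 2 each term, convergence requires |w − 1|² < 6/7, hence R = √42/7.

R = √42/7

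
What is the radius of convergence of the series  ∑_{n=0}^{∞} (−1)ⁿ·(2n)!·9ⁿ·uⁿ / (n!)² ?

R = 1/36

The ratio of consecutive coefficients is (2n+1)·(2n+2)/(n+1)² · 9 → 36.
Thus R = 1/(36) = 1/36.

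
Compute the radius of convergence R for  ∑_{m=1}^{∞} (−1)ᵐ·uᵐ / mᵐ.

R = ∞

By the Cauchy root test, |a_m|^(1/m) = 1/m → 0.
Since the m-th root of |a_m| tends to 0, the series converges for all real u; R = ∞.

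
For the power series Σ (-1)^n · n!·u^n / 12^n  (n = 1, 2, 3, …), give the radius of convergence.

Apply the ratio test: |a_{n+1}| / |a_n| = (n+1) · 1/12, which tends to ∞ as n → ∞.
The ratio grows without bound, so the series diverges whenever u ≠ 0; it converges only at u = 0. R = 0.

R = 0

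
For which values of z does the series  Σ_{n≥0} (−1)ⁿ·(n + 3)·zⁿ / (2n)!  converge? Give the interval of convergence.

Apply the ratio test: |a_{n+1}| / |a_n| = ((n+1) + 3)/(n + 3) · 1/[(2n+1)·(2n+2)], which tends to 0 as n → ∞.
The limit is 0, so the series converges for all z; R = ∞.

(−∞, ∞)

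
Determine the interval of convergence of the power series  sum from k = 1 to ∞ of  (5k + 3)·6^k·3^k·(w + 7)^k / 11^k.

Apply the ratio test: |a_{k+1}| / |a_k| = [(5(k+1) + 3)/(5k + 3)] · 6·3/11, which tends to 18/11 as k → ∞.
Hence the series converges for |w + 7| < 1/(18/11) = 11/18, so the radius of convergence is 11/18.
When w = -115/18, the k-th term does not approach 0; divergence by the term test.
Check w = -137/18: the k-th term does not approach 0; divergence by the term test.

(-137/18, -115/18)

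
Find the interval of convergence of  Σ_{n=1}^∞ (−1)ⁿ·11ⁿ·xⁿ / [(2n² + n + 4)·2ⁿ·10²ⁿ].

Apply the ratio test: |a_{n+1}| / |a_n| = [(2n² + n + 4)/(2(n+1)² + (n+1) + 4)] · 11/(2·100), which tends to 11/200 as n → ∞.
Convergence for |x| · 11/200 < 1, i.e. |x| < 200/11. So R = 200/11.
Check x = 200/11: absolute convergence follows by limit comparison with Σ 1/n².
Endpoint x = -200/11: absolute convergence follows by limit comparison with Σ 1/n².

[-200/11, 200/11]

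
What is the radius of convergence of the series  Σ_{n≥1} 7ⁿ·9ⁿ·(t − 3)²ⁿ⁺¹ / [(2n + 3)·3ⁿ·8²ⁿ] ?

Apply the ratio test: |a_{n+1}| / |a_n| = [(2n + 3)/(2(n+1) + 3)] · 7·9/(3·64), which tends to 21/64 as n → ∞.
Since the exponent of (t − 3) increases by 2 each term, convergence requires |t − 3|² < 64/21, hence R = 8√21/21.

R = 8√21/21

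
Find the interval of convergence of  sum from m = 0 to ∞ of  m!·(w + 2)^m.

{-2}

By the ratio test, |a_{m+1}/a_m| = (m+1) → ∞.
The terms grow without bound for any (w + 2) ≠ 0, so R = 0 (convergence only at w = -2).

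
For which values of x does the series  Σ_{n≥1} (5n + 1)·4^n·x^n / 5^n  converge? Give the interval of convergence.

(-5/4, 5/4)

By the ratio test, |a_{n+1}/a_n| = [(5(n+1) + 1)/(5n + 1)] · 4/5 → 4/5.
Hence the series converges for |x| < 1/(4/5) = 5/4, so the radius of convergence is 5/4.
When x = 5/4, the n-th term does not approach 0; divergence by the term test.
Check x = -5/4: the n-th term does not approach 0; divergence by the term test.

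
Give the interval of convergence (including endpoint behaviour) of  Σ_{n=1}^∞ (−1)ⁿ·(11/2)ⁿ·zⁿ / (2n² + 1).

The ratio of consecutive coefficients is [(2n² + 1)/(2(n+1)² + 1)] · 11/2 → 11/2.
Thus R = 1/(11/2) = 2/11.
Check z = 2/11: the series is dominated by a constant times Σ 1/n², which converges (p = 2 > 1).
Check z = -2/11: the terms are on the order of 1/n², so the series converges absolutely by comparison with the p-series (p = 2 > 1).

[-2/11, 2/11]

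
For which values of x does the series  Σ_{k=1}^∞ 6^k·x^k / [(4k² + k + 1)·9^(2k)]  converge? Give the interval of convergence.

Ratio test: |a_{k+1}/a_k| = [(4k² + k + 1)/(4(k+1)² + (k+1) + 1)] · 6/81 → 2/27 as k → ∞.
The series converges when 2/27 · |x| < 1, giving R = 27/2.
At x = 27/2: the terms are on the order of 1/k², so the series converges absolutely by comparison with the p-series (p = 2 > 1).
When x = -27/2, the series is dominated by a constant times Σ 1/k², which converges (p = 2 > 1).

[-27/2, 27/2]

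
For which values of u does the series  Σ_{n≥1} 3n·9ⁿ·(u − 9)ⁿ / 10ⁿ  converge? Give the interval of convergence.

Ratio test: |a_{n+1}/a_n| = [3(n+1)/3n] · 9/10 → 9/10 as n → ∞.
Thus R = 1/(9/10) = 10/9.
Endpoint u = 91/9: the terms have absolute value of order n, which does not tend to 0, so the series diverges by the divergence test.
At u = 71/9: the terms do not tend to 0, so the series diverges.

(71/9, 91/9)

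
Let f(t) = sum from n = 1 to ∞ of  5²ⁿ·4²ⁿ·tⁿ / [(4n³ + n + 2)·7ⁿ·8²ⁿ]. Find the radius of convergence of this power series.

R = 28/25

Apply the ratio test: |a_{n+1}| / |a_n| = [(4n³ + n + 2)/(4(n+1)³ + (n+1) + 2)] · 25·16/(7·64), which tends to 25/28 as n → ∞.
Hence the series converges for |t| < 1/(25/28) = 28/25, so the radius of convergence is 28/25.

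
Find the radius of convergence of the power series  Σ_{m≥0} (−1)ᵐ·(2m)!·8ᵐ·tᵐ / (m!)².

R = 1/32

Apply the ratio test: |a_{m+1}| / |a_m| = (2m+1)·(2m+2)/(m+1)² · 8, which tends to 32 as m → ∞.
The series converges when 32 · |t| < 1, giving R = 1/32.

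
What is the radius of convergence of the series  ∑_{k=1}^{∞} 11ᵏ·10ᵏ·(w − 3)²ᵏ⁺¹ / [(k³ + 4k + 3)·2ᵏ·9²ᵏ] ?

R = 9√55/55

The ratio of consecutive coefficients is [(k³ + 4k + 3)/((k+1)³ + 4(k+1) + 3)] · 11·10/(2·81) → 55/81.
Writing y = (w − 3)², the series in y has radius 81/55, so |w − 3| < √(81/55) and R = 9√55/55.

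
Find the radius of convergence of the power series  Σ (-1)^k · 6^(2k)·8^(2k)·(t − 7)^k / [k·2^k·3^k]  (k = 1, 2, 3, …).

Apply the ratio test: |a_{k+1}| / |a_k| = [k/(k+1)] · 36·64/(2·3), which tends to 384 as k → ∞.
Convergence for |t − 7| · 384 < 1, i.e. |t − 7| < 1/384. So R = 1/384.

R = 1/384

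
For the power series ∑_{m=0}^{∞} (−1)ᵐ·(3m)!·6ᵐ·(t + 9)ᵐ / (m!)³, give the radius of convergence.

By the ratio test, |a_{m+1}/a_m| = (3m+1)·(3m+2)·(3m+3)/(m+1)³ · 6 → 162.
Thus R = 1/(162) = 1/162.

R = 1/162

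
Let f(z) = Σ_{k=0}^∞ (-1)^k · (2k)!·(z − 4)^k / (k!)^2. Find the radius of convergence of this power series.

The ratio of consecutive coefficients is (2k+1)·(2k+2)/(k+1)² → 4.
Convergence for |z − 4| · 4 < 1, i.e. |z − 4| < 1/4. So R = 1/4.

R = 1/4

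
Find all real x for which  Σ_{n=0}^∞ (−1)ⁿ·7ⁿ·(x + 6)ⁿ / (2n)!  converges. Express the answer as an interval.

Apply the ratio test: |a_{n+1}| / |a_n| = 7 · 1/[(2n+1)·(2n+2)], which tends to 0 as n → ∞.
Since the limit is 0 < 1 for every x, the series converges on all of ℝ and R = ∞.

(−∞, ∞)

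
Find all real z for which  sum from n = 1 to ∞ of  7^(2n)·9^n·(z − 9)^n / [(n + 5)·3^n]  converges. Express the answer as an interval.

The ratio of consecutive coefficients is [(n + 5)/((n+1) + 5)] · 49·9/3 → 147.
Convergence for |z − 9| · 147 < 1, i.e. |z − 9| < 1/147. So R = 1/147.
When z = 1324/147, the terms behave like c/n; limit comparison with the harmonic series gives divergence.
Check z = 1322/147: the terms alternate in sign and decrease monotonically to 0 in absolute value (size ~ c/n), so the alternating series test gives convergence.

[1322/147, 1324/147)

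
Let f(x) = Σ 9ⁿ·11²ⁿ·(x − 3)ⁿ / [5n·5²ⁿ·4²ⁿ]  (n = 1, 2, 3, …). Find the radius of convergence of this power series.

R = 400/1089

Apply the ratio test: |a_{n+1}| / |a_n| = [5n/5(n+1)] · 9·121/(25·16), which tends to 1089/400 as n → ∞.
Hence the series converges for |x − 3| < 1/(1089/400) = 400/1089, so the radius of convergence is 400/1089.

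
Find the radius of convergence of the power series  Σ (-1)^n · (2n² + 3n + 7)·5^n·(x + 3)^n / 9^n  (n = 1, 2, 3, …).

By the ratio test, |a_{n+1}/a_n| = [(2(n+1)² + 3(n+1) + 7)/(2n² + 3n + 7)] · 5/9 → 5/9.
Hence the series converges for |x + 3| < 1/(5/9) = 9/5, so the radius of convergence is 9/5.

R = 9/5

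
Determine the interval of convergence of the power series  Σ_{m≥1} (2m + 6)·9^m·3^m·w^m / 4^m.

The ratio of consecutive coefficients is [(2(m+1) + 6)/(2m + 6)] · 9·3/4 → 27/4.
Convergence for |w| · 27/4 < 1, i.e. |w| < 4/27. So R = 4/27.
Check w = 4/27: the m-th term does not approach 0; divergence by the term test.
Endpoint w = -4/27: the terms do not tend to 0, so the series diverges.

(-4/27, 4/27)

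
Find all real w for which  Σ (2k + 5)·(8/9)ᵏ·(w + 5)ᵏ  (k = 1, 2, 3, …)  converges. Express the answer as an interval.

Ratio test: |a_{k+1}/a_k| = [(2(k+1) + 5)/(2k + 5)] · 8/9 → 8/9 as k → ∞.
The series converges when 8/9 · |w + 5| < 1, giving R = 9/8.
When w = -31/8, the k-th term does not approach 0; divergence by the term test.
At w = -49/8: the k-th term does not approach 0; divergence by the term test.

(-49/8, -31/8)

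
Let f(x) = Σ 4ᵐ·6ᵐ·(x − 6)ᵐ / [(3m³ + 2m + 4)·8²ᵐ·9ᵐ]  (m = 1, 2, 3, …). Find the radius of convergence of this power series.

R = 24

The ratio of consecutive coefficients is [(3m³ + 2m + 4)/(3(m+1)³ + 2(m+1) + 4)] · 4·6/(64·9) → 1/24.
The series converges when 1/24 · |x − 6| < 1, giving R = 24.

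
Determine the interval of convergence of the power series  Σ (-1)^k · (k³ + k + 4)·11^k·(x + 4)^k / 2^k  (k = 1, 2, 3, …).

(-46/11, -42/11)

By the ratio test, |a_{k+1}/a_k| = [((k+1)³ + (k+1) + 4)/(k³ + k + 4)] · 11/2 → 11/2.
Thus R = 1/(11/2) = 2/11.
Check x = -42/11: the terms do not tend to 0, so the series diverges.
At x = -46/11: the terms have absolute value of order k³, which does not tend to 0, so the series diverges by the divergence test.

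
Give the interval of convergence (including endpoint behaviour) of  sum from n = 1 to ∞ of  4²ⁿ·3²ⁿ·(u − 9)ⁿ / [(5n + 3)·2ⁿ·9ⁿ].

[71/8, 73/8)

Apply the ratio test: |a_{n+1}| / |a_n| = [(5n + 3)/(5(n+1) + 3)] · 16·9/(2·9), which tends to 8 as n → ∞.
Hence the series converges for |u − 9| < 1/(8) = 1/8, so the radius of convergence is 1/8.
At u = 73/8: comparison with the harmonic series Σ 1/n shows the series diverges.
Endpoint u = 71/8: an alternating series whose terms decrease to 0 in absolute value, so it converges by the Leibniz criterion.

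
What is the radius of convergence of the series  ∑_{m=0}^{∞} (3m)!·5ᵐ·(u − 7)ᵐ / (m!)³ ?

The ratio of consecutive coefficients is (3m+1)·(3m+2)·(3m+3)/(m+1)³ · 5 → 135.
Hence the series converges for |u − 7| < 1/(135) = 1/135, so the radius of convergence is 1/135.

R = 1/135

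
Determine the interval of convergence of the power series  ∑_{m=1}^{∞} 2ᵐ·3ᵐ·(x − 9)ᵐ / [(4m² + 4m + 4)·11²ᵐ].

[-67/6, 175/6]

The ratio of consecutive coefficients is [(4m² + 4m + 4)/(4(m+1)² + 4(m+1) + 4)] · 2·3/121 → 6/121.
Hence the series converges for |x − 9| < 1/(6/121) = 121/6, so the radius of convergence is 121/6.
At x = 175/6: absolute convergence follows by limit comparison with Σ 1/m².
Check x = -67/6: absolute convergence follows by limit comparison with Σ 1/m².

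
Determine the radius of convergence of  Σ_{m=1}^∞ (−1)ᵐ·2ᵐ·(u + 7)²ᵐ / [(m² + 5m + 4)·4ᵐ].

R = √2

By the ratio test, |a_{m+1}/a_m| = [(m² + 5m + 4)/((m+1)² + 5(m+1) + 4)] · 2/4 → 1/2.
Writing y = (u + 7)², the series in y has radius 2, so |u + 7| < √(2) and R = √2.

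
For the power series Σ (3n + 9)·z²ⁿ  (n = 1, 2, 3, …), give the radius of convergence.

R = 1

Ratio test: |a_{n+1}/a_n| = (3(n+1) + 9)/(3n + 9) → 1 as n → ∞.
Writing y = z², the series in y has radius 1, so |z| < √(1) = 1 and R = 1.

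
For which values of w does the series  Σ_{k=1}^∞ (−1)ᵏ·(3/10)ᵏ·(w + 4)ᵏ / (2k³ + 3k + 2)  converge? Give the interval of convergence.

[-22/3, -2/3]

Apply the ratio test: |a_{k+1}| / |a_k| = [(2k³ + 3k + 2)/(2(k+1)³ + 3(k+1) + 2)] · 3/10, which tends to 3/10 as k → ∞.
Thus R = 1/(3/10) = 10/3.
Endpoint w = -2/3: the terms are on the order of 1/k³, so the series converges absolutely by comparison with the p-series (p = 3 > 1).
At w = -22/3: absolute convergence follows by limit comparison with Σ 1/k³.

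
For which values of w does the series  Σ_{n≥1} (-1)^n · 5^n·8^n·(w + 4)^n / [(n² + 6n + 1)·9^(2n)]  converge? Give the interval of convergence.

By the ratio test, |a_{n+1}/a_n| = [(n² + 6n + 1)/((n+1)² + 6(n+1) + 1)] · 5·8/81 → 40/81.
Thus R = 1/(40/81) = 81/40.
At w = -79/40: the terms are on the order of 1/n², so the series converges absolutely by comparison with the p-series (p = 2 > 1).
Check w = -241/40: the series is dominated by a constant times Σ 1/n², which converges (p = 2 > 1).

[-241/40, -79/40]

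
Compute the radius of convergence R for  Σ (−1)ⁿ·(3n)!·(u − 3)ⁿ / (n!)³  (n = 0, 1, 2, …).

Apply the ratio test: |a_{n+1}| / |a_n| = (3n+1)·(3n+2)·(3n+3)/(n+1)³, which tends to 27 as n → ∞.
Thus R = 1/(27) = 1/27.

R = 1/27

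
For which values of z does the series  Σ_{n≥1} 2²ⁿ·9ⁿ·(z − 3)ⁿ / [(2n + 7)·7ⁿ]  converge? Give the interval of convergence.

[101/36, 115/36)

Apply the ratio test: |a_{n+1}| / |a_n| = [(2n + 7)/(2(n+1) + 7)] · 4·9/7, which tends to 36/7 as n → ∞.
Convergence for |z − 3| · 36/7 < 1, i.e. |z − 3| < 7/36. So R = 7/36.
Endpoint z = 115/36: the terms behave like c/n; limit comparison with the harmonic series gives divergence.
Check z = 101/36: convergence follows from the alternating series test (terms decrease monotonically to 0).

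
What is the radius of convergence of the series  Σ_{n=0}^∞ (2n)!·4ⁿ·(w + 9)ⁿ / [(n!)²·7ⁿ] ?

By the ratio test, |a_{n+1}/a_n| = (2n+1)·(2n+2)/(n+1)² · 4/7 → 16/7.
Convergence for |w + 9| · 16/7 < 1, i.e. |w + 9| < 7/16. So R = 7/16.

R = 7/16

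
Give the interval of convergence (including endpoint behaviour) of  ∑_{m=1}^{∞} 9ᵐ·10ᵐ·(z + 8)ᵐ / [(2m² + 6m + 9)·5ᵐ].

The ratio of consecutive coefficients is [(2m² + 6m + 9)/(2(m+1)² + 6(m+1) + 9)] · 9·10/5 → 18.
Hence the series converges for |z + 8| < 1/(18) = 1/18, so the radius of convergence is 1/18.
At z = -143/18: the series is dominated by a constant times Σ 1/m², which converges (p = 2 > 1).
Check z = -145/18: absolute convergence follows by limit comparison with Σ 1/m².

[-145/18, -143/18]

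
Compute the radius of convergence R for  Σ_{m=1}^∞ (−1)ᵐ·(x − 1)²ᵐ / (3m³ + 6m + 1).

R = 1

Apply the ratio test: |a_{m+1}| / |a_m| = (3m³ + 6m + 1)/(3(m+1)³ + 6(m+1) + 1), which tends to 1 as m → ∞.
Successive powers of (x − 1) differ by 2, so the series converges when |x − 1|² · 1 < 1, i.e. |x − 1| < √(1) = 1. So R = 1.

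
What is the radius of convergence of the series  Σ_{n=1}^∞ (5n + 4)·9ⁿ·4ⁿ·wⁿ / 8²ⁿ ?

R = 16/9

Apply the ratio test: |a_{n+1}| / |a_n| = [(5(n+1) + 4)/(5n + 4)] · 9·4/64, which tends to 9/16 as n → ∞.
Thus R = 1/(9/16) = 16/9.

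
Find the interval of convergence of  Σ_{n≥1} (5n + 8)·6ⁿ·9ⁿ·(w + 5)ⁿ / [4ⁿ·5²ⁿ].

(-185/27, -85/27)

Ratio test: |a_{n+1}/a_n| = [(5(n+1) + 8)/(5n + 8)] · 6·9/(4·25) → 27/50 as n → ∞.
Convergence for |w + 5| · 27/50 < 1, i.e. |w + 5| < 50/27. So R = 50/27.
When w = -85/27, the terms have absolute value of order n, which does not tend to 0, so the series diverges by the divergence test.
At w = -185/27: the n-th term does not approach 0; divergence by the term test.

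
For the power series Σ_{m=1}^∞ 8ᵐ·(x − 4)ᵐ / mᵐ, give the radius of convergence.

Root test: |a_m|^(1/m) = 8/m → 0.
Since the m-th root of |a_m| tends to 0, the series converges for all real x; R = ∞.

R = ∞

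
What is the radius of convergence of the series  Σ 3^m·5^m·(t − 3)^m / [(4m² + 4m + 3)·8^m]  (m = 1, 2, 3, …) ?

Apply the ratio test: |a_{m+1}| / |a_m| = [(4m² + 4m + 3)/(4(m+1)² + 4(m+1) + 3)] · 3·5/8, which tends to 15/8 as m → ∞.
The series converges when 15/8 · |t − 3| < 1, giving R = 8/15.

R = 8/15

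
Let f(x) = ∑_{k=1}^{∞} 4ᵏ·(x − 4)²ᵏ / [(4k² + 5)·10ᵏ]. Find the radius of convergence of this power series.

The ratio of consecutive coefficients is [(4k² + 5)/(4(k+1)² + 5)] · 4/10 → 2/5.
Writing y = (x − 4)², the series in y has radius 5/2, so |x − 4| < √(5/2) and R = √10/2.

R = √10/2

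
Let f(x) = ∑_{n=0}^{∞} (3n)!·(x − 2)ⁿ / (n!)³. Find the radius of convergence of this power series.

R = 1/27

The ratio of consecutive coefficients is (3n+1)·(3n+2)·(3n+3)/(n+1)³ → 27.
Hence the series converges for |x − 2| < 1/(27) = 1/27, so the radius of convergence is 1/27.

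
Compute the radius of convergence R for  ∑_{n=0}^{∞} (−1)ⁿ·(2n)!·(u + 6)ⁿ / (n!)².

Ratio test: |a_{n+1}/a_n| = (2n+1)·(2n+2)/(n+1)² → 4 as n → ∞.
Thus R = 1/(4) = 1/4.

R = 1/4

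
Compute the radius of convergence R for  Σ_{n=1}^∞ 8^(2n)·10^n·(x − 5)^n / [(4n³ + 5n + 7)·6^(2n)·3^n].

The ratio of consecutive coefficients is [(4n³ + 5n + 7)/(4(n+1)³ + 5(n+1) + 7)] · 64·10/(36·3) → 160/27.
Hence the series converges for |x − 5| < 1/(160/27) = 27/160, so the radius of convergence is 27/160.

R = 27/160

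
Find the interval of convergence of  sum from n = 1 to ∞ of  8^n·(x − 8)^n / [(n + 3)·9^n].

Ratio test: |a_{n+1}/a_n| = [(n + 3)/((n+1) + 3)] · 8/9 → 8/9 as n → ∞.
Thus R = 1/(8/9) = 9/8.
At x = 73/8: comparison with the harmonic series Σ 1/n shows the series diverges.
Endpoint x = 55/8: an alternating series whose terms decrease to 0 in absolute value, so it converges by the Leibniz criterion.

[55/8, 73/8)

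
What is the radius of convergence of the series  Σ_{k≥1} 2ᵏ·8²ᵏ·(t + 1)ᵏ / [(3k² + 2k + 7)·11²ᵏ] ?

R = 121/128

By the ratio test, |a_{k+1}/a_k| = [(3k² + 2k + 7)/(3(k+1)² + 2(k+1) + 7)] · 2·64/121 → 128/121.
Hence the series converges for |t + 1| < 1/(128/121) = 121/128, so the radius of convergence is 121/128.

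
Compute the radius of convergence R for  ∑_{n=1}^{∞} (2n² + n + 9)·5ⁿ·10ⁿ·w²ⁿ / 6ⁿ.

R = √3/5

Ratio test: |a_{n+1}/a_n| = [(2(n+1)² + (n+1) + 9)/(2n² + n + 9)] · 5·10/6 → 25/3 as n → ∞.
Successive powers of w differ by 2, so the series converges when |w|² · 25/3 < 1, i.e. |w| < √(3/25). So R = √3/5.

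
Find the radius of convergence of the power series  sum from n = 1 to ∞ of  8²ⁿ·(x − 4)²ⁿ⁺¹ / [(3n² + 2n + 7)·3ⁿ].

The ratio of consecutive coefficients is [(3n² + 2n + 7)/(3(n+1)² + 2(n+1) + 7)] · 64/3 → 64/3.
Since the exponent of (x − 4) increases by 2 each term, convergence requires |x − 4|² < 3/64, hence R = √3/8.

R = √3/8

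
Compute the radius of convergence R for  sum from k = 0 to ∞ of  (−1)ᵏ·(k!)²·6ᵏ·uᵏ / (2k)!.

R = 2/3

The ratio of consecutive coefficients is (k+1)²/[(2k+1)·(2k+2)] · 6 → 3/2.
The series converges when 3/2 · |u| < 1, giving R = 2/3.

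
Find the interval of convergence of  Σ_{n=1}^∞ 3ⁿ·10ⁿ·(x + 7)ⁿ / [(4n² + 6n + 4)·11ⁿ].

The ratio of consecutive coefficients is [(4n² + 6n + 4)/(4(n+1)² + 6(n+1) + 4)] · 3·10/11 → 30/11.
Convergence for |x + 7| · 30/11 < 1, i.e. |x + 7| < 11/30. So R = 11/30.
Endpoint x = -199/30: absolute convergence follows by limit comparison with Σ 1/n².
At x = -221/30: the terms are on the order of 1/n², so the series converges absolutely by comparison with the p-series (p = 2 > 1).

[-221/30, -199/30]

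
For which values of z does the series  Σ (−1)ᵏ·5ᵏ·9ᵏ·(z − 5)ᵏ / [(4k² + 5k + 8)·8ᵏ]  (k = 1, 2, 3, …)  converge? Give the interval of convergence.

[217/45, 233/45]

The ratio of consecutive coefficients is [(4k² + 5k + 8)/(4(k+1)² + 5(k+1) + 8)] · 5·9/8 → 45/8.
Hence the series converges for |z − 5| < 1/(45/8) = 8/45, so the radius of convergence is 8/45.
At z = 233/45: absolute convergence follows by limit comparison with Σ 1/k².
Check z = 217/45: absolute convergence follows by limit comparison with Σ 1/k².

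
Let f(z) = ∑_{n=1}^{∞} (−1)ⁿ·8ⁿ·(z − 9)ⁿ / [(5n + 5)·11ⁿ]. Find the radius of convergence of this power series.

The ratio of consecutive coefficients is [(5n + 5)/(5(n+1) + 5)] · 8/11 → 8/11.
Hence the series converges for |z − 9| < 1/(8/11) = 11/8, so the radius of convergence is 11/8.

R = 11/8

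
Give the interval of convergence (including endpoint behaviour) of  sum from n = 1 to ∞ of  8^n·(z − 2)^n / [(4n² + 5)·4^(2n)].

The ratio of consecutive coefficients is [(4n² + 5)/(4(n+1)² + 5)] · 8/16 → 1/2.
Thus R = 1/(1/2) = 2.
At z = 4: the terms are on the order of 1/n², so the series converges absolutely by comparison with the p-series (p = 2 > 1).
Check z = 0: absolute convergence follows by limit comparison with Σ 1/n².

[0, 4]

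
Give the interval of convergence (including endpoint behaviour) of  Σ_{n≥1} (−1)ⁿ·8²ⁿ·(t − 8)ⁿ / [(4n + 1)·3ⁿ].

(509/64, 515/64]

Ratio test: |a_{n+1}/a_n| = [(4n + 1)/(4(n+1) + 1)] · 64/3 → 64/3 as n → ∞.
Thus R = 1/(64/3) = 3/64.
Check t = 515/64: convergence follows from the alternating series test (terms decrease monotonically to 0).
When t = 509/64, the terms are asymptotic to a nonzero constant times 1/n, so the series diverges by limit comparison with Σ 1/n.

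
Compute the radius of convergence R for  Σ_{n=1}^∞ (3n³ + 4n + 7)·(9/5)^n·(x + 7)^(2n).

R = √5/3

The ratio of consecutive coefficients is [(3(n+1)³ + 4(n+1) + 7)/(3n³ + 4n + 7)] · 9/5 → 9/5.
Since the exponent of (x + 7) increases by 2 each term, convergence requires |x + 7|² < 5/9, hence R = √5/3.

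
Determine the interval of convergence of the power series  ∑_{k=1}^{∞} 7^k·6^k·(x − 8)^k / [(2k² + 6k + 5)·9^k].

Ratio test: |a_{k+1}/a_k| = [(2k² + 6k + 5)/(2(k+1)² + 6(k+1) + 5)] · 7·6/9 → 14/3 as k → ∞.
Thus R = 1/(14/3) = 3/14.
Endpoint x = 115/14: absolute convergence follows by limit comparison with Σ 1/k².
Check x = 109/14: the terms are on the order of 1/k², so the series converges absolutely by comparison with the p-series (p = 2 > 1).

[109/14, 115/14]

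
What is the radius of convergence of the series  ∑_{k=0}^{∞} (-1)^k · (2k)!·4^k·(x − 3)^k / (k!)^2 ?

Apply the ratio test: |a_{k+1}| / |a_k| = (2k+1)·(2k+2)/(k+1)² · 4, which tends to 16 as k → ∞.
The series converges when 16 · |x − 3| < 1, giving R = 1/16.

R = 1/16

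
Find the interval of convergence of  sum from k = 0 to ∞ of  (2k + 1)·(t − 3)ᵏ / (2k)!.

(−∞, ∞)

By the ratio test, |a_{k+1}/a_k| = (2(k+1) + 1)/(2k + 1) · 1/[(2k+1)·(2k+2)] → 0.
The ratio tends to 0 regardless of t, hence R = ∞.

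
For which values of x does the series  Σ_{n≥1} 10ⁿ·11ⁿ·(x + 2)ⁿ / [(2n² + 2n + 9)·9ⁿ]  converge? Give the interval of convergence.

By the ratio test, |a_{n+1}/a_n| = [(2n² + 2n + 9)/(2(n+1)² + 2(n+1) + 9)] · 10·11/9 → 110/9.
Hence the series converges for |x + 2| < 1/(110/9) = 9/110, so the radius of convergence is 9/110.
At x = -211/110: the terms are on the order of 1/n², so the series converges absolutely by comparison with the p-series (p = 2 > 1).
When x = -229/110, the terms are on the order of 1/n², so the series converges absolutely by comparison with the p-series (p = 2 > 1).

[-229/110, -211/110]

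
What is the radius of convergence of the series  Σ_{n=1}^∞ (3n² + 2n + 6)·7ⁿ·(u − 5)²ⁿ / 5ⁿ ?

R = √35/7

Ratio test: |a_{n+1}/a_n| = [(3(n+1)² + 2(n+1) + 6)/(3n² + 2n + 6)] · 7/5 → 7/5 as n → ∞.
Successive powers of (u − 5) differ by 2, so the series converges when |u − 5|² · 7/5 < 1, i.e. |u − 5| < √(5/7). So R = √35/7.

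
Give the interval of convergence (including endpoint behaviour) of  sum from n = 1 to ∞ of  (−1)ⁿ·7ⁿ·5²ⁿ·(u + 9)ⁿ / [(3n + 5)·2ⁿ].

(-1577/175, -1573/175]

Apply the ratio test: |a_{n+1}| / |a_n| = [(3n + 5)/(3(n+1) + 5)] · 7·25/2, which tends to 175/2 as n → ∞.
The series converges when 175/2 · |u + 9| < 1, giving R = 2/175.
When u = -1573/175, an alternating series whose terms decrease to 0 in absolute value, so it converges by the Leibniz criterion.
Endpoint u = -1577/175: the terms behave like c/n; limit comparison with the harmonic series gives divergence.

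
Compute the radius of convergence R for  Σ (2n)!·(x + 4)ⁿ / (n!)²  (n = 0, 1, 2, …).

R = 1/4

Apply the ratio test: |a_{n+1}| / |a_n| = (2n+1)·(2n+2)/(n+1)², which tends to 4 as n → ∞.
The series converges when 4 · |x + 4| < 1, giving R = 1/4.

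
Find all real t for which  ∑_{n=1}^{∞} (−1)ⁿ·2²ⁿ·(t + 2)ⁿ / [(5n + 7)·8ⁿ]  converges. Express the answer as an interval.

Ratio test: |a_{n+1}/a_n| = [(5n + 7)/(5(n+1) + 7)] · 4/8 → 1/2 as n → ∞.
The series converges when 1/2 · |t + 2| < 1, giving R = 2.
Endpoint t = 0: convergence follows from the alternating series test (terms decrease monotonically to 0).
At t = -4: comparison with the harmonic series Σ 1/n shows the series diverges.

(-4, 0]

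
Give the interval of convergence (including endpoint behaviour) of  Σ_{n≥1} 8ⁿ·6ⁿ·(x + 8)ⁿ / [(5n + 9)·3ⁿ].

The ratio of consecutive coefficients is [(5n + 9)/(5(n+1) + 9)] · 8·6/3 → 16.
Convergence for |x + 8| · 16 < 1, i.e. |x + 8| < 1/16. So R = 1/16.
When x = -127/16, the terms behave like c/n; limit comparison with the harmonic series gives divergence.
When x = -129/16, convergence follows from the alternating series test (terms decrease monotonically to 0).

[-129/16, -127/16)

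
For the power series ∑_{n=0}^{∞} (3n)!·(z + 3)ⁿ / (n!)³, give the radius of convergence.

R = 1/27

The ratio of consecutive coefficients is (3n+1)·(3n+2)·(3n+3)/(n+1)³ → 27.
The series converges when 27 · |z + 3| < 1, giving R = 1/27.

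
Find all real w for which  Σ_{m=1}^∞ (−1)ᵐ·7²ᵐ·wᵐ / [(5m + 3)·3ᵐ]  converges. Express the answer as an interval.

By the ratio test, |a_{m+1}/a_m| = [(5m + 3)/(5(m+1) + 3)] · 49/3 → 49/3.
Convergence for |w| · 49/3 < 1, i.e. |w| < 3/49. So R = 3/49.
Check w = 3/49: the terms alternate in sign and decrease monotonically to 0 in absolute value (size ~ c/m), so the alternating series test gives convergence.
When w = -3/49, comparison with the harmonic series Σ 1/m shows the series diverges.

(-3/49, 3/49]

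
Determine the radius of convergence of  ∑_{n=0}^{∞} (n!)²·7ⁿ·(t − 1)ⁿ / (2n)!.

R = 4/7

The ratio of consecutive coefficients is (n+1)²/[(2n+1)·(2n+2)] · 7 → 7/4.
Thus R = 1/(7/4) = 4/7.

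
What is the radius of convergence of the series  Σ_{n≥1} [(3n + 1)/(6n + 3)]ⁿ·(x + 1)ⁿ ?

Root test: |a_n|^(1/n) = (3n + 1)/(6n + 3) → 1/2.
Thus R = 1/(1/2) = 2.

R = 2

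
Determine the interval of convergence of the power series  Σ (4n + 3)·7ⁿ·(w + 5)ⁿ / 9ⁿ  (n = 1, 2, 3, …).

The ratio of consecutive coefficients is [(4(n+1) + 3)/(4n + 3)] · 7/9 → 7/9.
The series converges when 7/9 · |w + 5| < 1, giving R = 9/7.
When w = -26/7, the terms have absolute value of order n, which does not tend to 0, so the series diverges by the divergence test.
Check w = -44/7: the terms do not tend to 0, so the series diverges.

(-44/7, -26/7)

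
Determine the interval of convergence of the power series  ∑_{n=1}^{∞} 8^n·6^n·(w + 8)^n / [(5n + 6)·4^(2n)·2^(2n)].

Ratio test: |a_{n+1}/a_n| = [(5n + 6)/(5(n+1) + 6)] · 8·6/(16·4) → 3/4 as n → ∞.
Hence the series converges for |w + 8| < 1/(3/4) = 4/3, so the radius of convergence is 4/3.
At w = -20/3: comparison with the harmonic series Σ 1/n shows the series diverges.
Check w = -28/3: an alternating series whose terms decrease to 0 in absolute value, so it converges by the Leibniz criterion.

[-28/3, -20/3)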